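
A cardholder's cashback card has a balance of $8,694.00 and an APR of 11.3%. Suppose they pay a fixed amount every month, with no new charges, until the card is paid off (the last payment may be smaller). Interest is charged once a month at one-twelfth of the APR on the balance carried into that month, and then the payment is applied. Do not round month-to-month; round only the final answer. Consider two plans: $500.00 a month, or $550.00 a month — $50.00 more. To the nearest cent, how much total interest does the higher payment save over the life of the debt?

Monthly rate r = 11.3%/12 = 0.941667% = 0.00941667.
At $500.00/mo: n = ⌈−ln(1 − rB₀/P)/ln(1+r)⌉ = 20 payments (last $39.25); total interest = total paid − $8,694.00 = $845.25.
At $550.00/mo: 18 payments (last $108.07); total interest $764.07.
Interest saved = $845.25 − $764.07 = $81.18.

$81.18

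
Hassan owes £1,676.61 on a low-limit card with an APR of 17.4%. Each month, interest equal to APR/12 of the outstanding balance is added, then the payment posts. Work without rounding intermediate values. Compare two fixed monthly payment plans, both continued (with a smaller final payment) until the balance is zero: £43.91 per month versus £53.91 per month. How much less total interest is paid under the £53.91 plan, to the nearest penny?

Monthly rate r = 17.4%/12 = 1.45% = 0.0145.
At £43.91/mo: n = ⌈−ln(1 − rB₀/P)/ln(1+r)⌉ = 57 payments (last £1.49); total interest = total paid − £1,676.61 = £783.84.
At £53.91/mo: 42 payments (last £35.06); total interest £568.76.
Interest saved = £783.84 − £568.76 = £215.08.

£215.08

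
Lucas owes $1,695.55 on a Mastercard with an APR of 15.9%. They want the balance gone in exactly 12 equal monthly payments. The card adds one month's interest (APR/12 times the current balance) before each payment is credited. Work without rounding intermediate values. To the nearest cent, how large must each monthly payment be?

$153.76

Monthly rate r = 15.9%/12 = 1.325% = 0.01325.
Level-payment amortization: P = B₀·r / (1 − (1+r)^(−n)) = 1695.55·0.01325 / (1 − 1.01325^(−12)).
Denominator 1 − (1+r)^(−12) = 0.14611251.
P = 22.466 / 0.14611251 ≈ 153.76.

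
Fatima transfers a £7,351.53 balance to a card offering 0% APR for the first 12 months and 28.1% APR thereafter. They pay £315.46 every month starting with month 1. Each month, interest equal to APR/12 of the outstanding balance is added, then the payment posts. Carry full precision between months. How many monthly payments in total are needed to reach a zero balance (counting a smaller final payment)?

26 months

Promo months 1–12 at r₀ = 0%/12 = 0; months 13+ at r₁ = 28.1%/12 = 0.0234167.
After month 12 (no interest yet): B = £7,351.53 − 12·£315.46 = £3,566.01.
Then at r₁ with £315.46/mo: n₂ = −ln(1 − r₁·B/P)/ln(1+r₁) ≈ 13.28 → 14 more payments.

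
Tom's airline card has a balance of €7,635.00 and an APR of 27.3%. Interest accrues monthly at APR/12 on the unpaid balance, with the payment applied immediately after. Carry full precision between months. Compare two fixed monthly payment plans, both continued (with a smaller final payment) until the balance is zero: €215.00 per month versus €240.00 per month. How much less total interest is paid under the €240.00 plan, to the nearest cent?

€2,042.71

Monthly rate r = 27.3%/12 = 2.275% = 0.02275.
At €215.00/mo: n = ⌈−ln(1 − rB₀/P)/ln(1+r)⌉ = 74 payments (last €72.64); total interest = total paid − €7,635.00 = €8,132.64.
At €240.00/mo: 58 payments (last €44.93); total interest €6,089.93.
Interest saved = €8,132.64 − €6,089.93 = €2,042.71.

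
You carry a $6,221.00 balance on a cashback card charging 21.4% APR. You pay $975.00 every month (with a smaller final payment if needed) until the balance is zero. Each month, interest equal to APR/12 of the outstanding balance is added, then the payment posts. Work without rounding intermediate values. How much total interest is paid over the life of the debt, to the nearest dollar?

Monthly rate r = 21.4%/12 = 1.78333% = 0.0178333.
Payoff takes n = ⌈−ln(1 − rB₀/P)/ln(1+r)⌉ = ⌈6.834⌉ = 7 payments; the last is $814.21.
Total paid = 6·$975.00 + $814.21 = $6,664.21.
Total interest = total paid − principal = $6,664.21 − $6,221.00 = $443.21.

$443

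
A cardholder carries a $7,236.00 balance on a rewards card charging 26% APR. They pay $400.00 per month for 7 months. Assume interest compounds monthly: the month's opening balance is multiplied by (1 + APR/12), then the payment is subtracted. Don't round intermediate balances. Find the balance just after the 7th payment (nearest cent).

Monthly rate r = 26%/12 = 2.16667% = 0.0216667.
Each month: B ← B·(1+r) − $400.00.
Month 1: interest $156.78; balance after payment $6,992.78.
Month 2: interest $151.51; balance after payment $6,744.29.
Month 3: interest $146.13; balance after payment $6,490.42.
Month 4: interest $140.63; balance after payment $6,231.04.
Month 5: interest $135.01; balance after payment $5,966.05.
Month 6: interest $129.26; balance after payment $5,695.31.
Month 7: interest $123.40; balance after payment $5,418.71.

$5,418.71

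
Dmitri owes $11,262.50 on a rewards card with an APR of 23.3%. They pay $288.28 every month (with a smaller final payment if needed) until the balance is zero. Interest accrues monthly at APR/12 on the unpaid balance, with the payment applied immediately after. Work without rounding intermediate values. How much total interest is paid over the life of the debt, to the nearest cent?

Monthly rate r = 23.3%/12 = 1.94167% = 0.0194167.
Payoff takes n = ⌈−ln(1 − rB₀/P)/ln(1+r)⌉ = ⌈73.902⌉ = 74 payments; the last is $260.17.
Total paid = 73·$288.28 + $260.17 = $21,304.61.
Total interest = total paid − principal = $21,304.61 − $11,262.50 = $10,042.11.

$10,042.11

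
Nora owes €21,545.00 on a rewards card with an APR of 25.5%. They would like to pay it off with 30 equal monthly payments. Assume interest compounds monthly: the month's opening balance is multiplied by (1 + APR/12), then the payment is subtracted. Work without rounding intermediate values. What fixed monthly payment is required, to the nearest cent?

Monthly rate r = 25.5%/12 = 2.125% = 0.02125.
Level-payment amortization: P = B₀·r / (1 − (1+r)^(−n)) = 21545.00·0.02125 / (1 − 1.02125^(−30)).
Denominator 1 − (1+r)^(−30) = 0.467845286.
P = 457.831 / 0.467845286 ≈ 978.60.

€978.60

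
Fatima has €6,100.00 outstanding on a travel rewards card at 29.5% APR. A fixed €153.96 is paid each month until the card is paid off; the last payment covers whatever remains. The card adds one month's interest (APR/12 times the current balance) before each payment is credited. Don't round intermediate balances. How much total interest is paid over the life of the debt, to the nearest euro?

Monthly rate r = 29.5%/12 = 2.45833% = 0.0245833.
Payoff takes n = ⌈−ln(1 − rB₀/P)/ln(1+r)⌉ = ⌈150.291⌉ = 151 payments; the last is €45.26.
Total paid = 150·€153.96 + €45.26 = €23,139.26.
Total interest = total paid − principal = €23,139.26 − €6,100.00 = €17,039.26.

€17,039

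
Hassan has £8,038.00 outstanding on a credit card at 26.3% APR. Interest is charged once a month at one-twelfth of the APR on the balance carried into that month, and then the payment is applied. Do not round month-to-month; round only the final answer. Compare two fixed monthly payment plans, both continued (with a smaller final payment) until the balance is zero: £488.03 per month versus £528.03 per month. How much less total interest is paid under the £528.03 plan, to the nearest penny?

Monthly rate r = 26.3%/12 = 2.19167% = 0.0219167.
At £488.03/mo: n = ⌈−ln(1 − rB₀/P)/ln(1+r)⌉ = 21 payments (last £321.10); total interest = total paid − £8,038.00 = £2,043.70.
At £528.03/mo: 19 payments (last £382.79); total interest £1,849.33.
Interest saved = £2,043.70 − £1,849.33 = £194.37.

£194.37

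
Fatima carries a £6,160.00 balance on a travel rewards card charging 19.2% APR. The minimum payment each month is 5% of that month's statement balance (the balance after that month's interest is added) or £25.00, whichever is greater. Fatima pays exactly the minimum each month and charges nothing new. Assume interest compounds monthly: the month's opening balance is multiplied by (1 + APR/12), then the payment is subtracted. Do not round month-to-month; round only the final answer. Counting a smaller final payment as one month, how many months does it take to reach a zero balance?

96 months

Monthly rate r = 19.2%/12 = 1.6% = 0.016.
While 5% of the post-interest balance exceeds £25.00, each month B ← (B·(1+r))·(1 − 0.05), i.e. B shrinks by the factor (1+r)·0.95 = 0.9652.
This holds for months 1–72. Entering month 73 the balance is £480.87; 5% of the post-interest balance is now below £25.00, so the flat £25.00 minimum applies from here.
From month 73 a fixed £25.00 at rate r clears £480.87 in 24 more payments. Total: 72 + 24 = 96 months.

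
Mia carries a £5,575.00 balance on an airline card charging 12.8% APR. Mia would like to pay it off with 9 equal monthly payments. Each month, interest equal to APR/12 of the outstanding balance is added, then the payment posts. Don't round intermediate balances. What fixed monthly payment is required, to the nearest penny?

Monthly rate r = 12.8%/12 = 1.06667% = 0.0106667.
Level-payment amortization: P = B₀·r / (1 − (1+r)^(−n)) = 5575.00·0.0106667 / (1 − 1.01067^(−9)).
Denominator 1 − (1+r)^(−9) = 0.0910740143.
P = 59.4667 / 0.0910740143 ≈ 652.95.

£652.95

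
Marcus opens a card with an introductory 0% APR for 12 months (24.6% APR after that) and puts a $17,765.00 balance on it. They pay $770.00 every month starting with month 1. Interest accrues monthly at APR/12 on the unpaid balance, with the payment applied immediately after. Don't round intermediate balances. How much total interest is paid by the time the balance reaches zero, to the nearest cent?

$1,244.78

Promo months 1–12 at r₀ = 0%/12 = 0; months 13+ at r₁ = 24.6%/12 = 0.0205.
After month 12 (no interest yet): B = $17,765.00 − 12·$770.00 = $8,525.00.
Then at r₁ with $770.00/mo: n₂ = −ln(1 − r₁·B/P)/ln(1+r₁) ≈ 12.69 → 13 more payments.
Total paid = 24·$770.00 + $529.78 = $19,009.78; interest = $19,009.78 − $17,765.00 = $1,244.78.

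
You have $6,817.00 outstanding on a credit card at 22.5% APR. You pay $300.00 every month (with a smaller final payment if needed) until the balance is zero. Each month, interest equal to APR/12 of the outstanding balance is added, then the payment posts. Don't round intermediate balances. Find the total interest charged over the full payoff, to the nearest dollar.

Monthly rate r = 22.5%/12 = 1.875% = 0.01875.
Payoff takes n = ⌈−ln(1 − rB₀/P)/ln(1+r)⌉ = ⌈29.889⌉ = 30 payments; the last is $267.06.
Total paid = 29·$300.00 + $267.06 = $8,967.06.
Total interest = total paid − principal = $8,967.06 − $6,817.00 = $2,150.06.

$2,150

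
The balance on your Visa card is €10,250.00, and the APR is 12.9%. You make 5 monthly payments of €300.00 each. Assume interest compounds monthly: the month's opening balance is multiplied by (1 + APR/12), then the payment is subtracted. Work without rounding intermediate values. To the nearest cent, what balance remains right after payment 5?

€9,280.31

Monthly rate r = 12.9%/12 = 1.075% = 0.01075.
Each month: B ← B·(1+r) − €300.00.
Month 1: interest €110.19; balance after payment €10,060.19.
Month 2: interest €108.15; balance after payment €9,868.33.
Month 3: interest €106.08; balance after payment €9,674.42.
Month 4: interest €104.00; balance after payment €9,478.42.
Month 5: interest €101.89; balance after payment €9,280.31.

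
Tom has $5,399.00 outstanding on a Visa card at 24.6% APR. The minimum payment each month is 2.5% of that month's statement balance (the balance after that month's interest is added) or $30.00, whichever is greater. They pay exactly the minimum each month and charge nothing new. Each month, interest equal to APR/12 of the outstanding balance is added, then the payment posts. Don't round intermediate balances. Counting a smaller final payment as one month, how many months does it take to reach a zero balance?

Monthly rate r = 24.6%/12 = 2.05% = 0.0205.
While 2.5% of the post-interest balance exceeds $30.00, each month B ← (B·(1+r))·(1 − 0.025), i.e. B shrinks by the factor (1+r)·0.975 = 0.99499.
This holds for months 1–304. Entering month 305 the balance is $1,171.85; 2.5% of the post-interest balance is now below $30.00, so the flat $30.00 minimum applies from here.
From month 305 a fixed $30.00 at rate r clears $1,171.85 in 80 more payments. Total: 304 + 80 = 384 months.

384 months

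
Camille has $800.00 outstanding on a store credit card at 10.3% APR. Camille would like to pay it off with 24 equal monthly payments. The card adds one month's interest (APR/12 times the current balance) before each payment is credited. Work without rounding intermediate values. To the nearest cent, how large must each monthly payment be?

Monthly rate r = 10.3%/12 = 0.858333% = 0.00858333.
Level-payment amortization: P = B₀·r / (1 − (1+r)^(−n)) = 800.00·0.00858333 / (1 − 1.00858^(−24)).
Denominator 1 − (1+r)^(−24) = 0.185451204.
P = 6.86667 / 0.185451204 ≈ 37.03.

$37.03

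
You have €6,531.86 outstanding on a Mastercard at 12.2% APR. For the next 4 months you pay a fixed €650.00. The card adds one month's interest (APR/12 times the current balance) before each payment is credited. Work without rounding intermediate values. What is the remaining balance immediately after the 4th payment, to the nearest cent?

€4,161.65

Monthly rate r = 12.2%/12 = 1.01667% = 0.0101667.
Each month: B ← B·(1+r) − €650.00.
Month 1: interest €66.41; balance after payment €5,948.27.
Month 2: interest €60.47; balance after payment €5,358.74.
Month 3: interest €54.48; balance after payment €4,763.22.
Month 4: interest €48.43; balance after payment €4,161.65.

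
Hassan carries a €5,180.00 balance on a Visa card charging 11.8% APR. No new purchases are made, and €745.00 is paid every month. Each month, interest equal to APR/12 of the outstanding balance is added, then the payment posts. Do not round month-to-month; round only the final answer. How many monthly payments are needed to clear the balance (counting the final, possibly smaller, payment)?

8 months

Monthly rate r = 11.8%/12 = 0.983333% = 0.00983333.
Recurrence: B ← B·(1+r) − €745.00.
Month 1: interest €50.94; balance after payment €4,485.94.
Month 2: interest €44.11; balance after payment €3,785.05.
Closed form: n = −ln(1 − rB₀/P)/ln(1+r) = −ln(0.93163)/ln(1.00983) ≈ 7.237, so the balance reaches zero during payment 8.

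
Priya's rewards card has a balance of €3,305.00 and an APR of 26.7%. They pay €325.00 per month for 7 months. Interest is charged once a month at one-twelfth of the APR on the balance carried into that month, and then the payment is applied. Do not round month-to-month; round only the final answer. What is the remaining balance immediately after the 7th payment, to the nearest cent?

Monthly rate r = 26.7%/12 = 2.225% = 0.02225.
Each month: B ← B·(1+r) − €325.00.
Month 1: interest €73.54; balance after payment €3,053.54.
Month 2: interest €67.94; balance after payment €2,796.48.
Month 3: interest €62.22; balance after payment €2,533.70.
Month 4: interest €56.37; balance after payment €2,265.07.
Month 5: interest €50.40; balance after payment €1,990.47.
Month 6: interest €44.29; balance after payment €1,709.76.
Month 7: interest €38.04; balance after payment €1,422.80.

€1,422.80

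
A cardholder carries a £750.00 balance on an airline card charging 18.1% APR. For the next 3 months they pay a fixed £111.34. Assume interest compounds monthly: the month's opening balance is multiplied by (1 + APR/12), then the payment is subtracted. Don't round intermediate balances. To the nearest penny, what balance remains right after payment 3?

£445.37

Monthly rate r = 18.1%/12 = 1.50833% = 0.0150833.
Each month: B ← B·(1+r) − £111.34.
Month 1: interest £11.31; balance after payment £649.97.
Month 2: interest £9.80; balance after payment £548.44.
Month 3: interest £8.27; balance after payment £445.37.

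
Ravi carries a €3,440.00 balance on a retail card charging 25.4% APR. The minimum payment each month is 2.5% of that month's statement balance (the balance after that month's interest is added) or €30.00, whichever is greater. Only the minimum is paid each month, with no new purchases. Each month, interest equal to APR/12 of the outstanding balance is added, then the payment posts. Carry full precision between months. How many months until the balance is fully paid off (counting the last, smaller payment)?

Monthly rate r = 25.4%/12 = 2.11667% = 0.0211667.
While 2.5% of the post-interest balance exceeds €30.00, each month B ← (B·(1+r))·(1 − 0.025), i.e. B shrinks by the factor (1+r)·0.975 = 0.99564.
This holds for months 1–246. Entering month 247 the balance is €1,173.45; 2.5% of the post-interest balance is now below €30.00, so the flat €30.00 minimum applies from here.
From month 247 a fixed €30.00 at rate r clears €1,173.45 in 85 more payments. Total: 246 + 85 = 331 months.

331 months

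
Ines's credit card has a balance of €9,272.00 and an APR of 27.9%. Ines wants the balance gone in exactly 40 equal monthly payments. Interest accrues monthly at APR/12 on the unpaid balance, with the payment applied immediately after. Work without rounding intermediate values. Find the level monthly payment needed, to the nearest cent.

€358.56

Monthly rate r = 27.9%/12 = 2.325% = 0.02325.
Level-payment amortization: P = B₀·r / (1 − (1+r)^(−n)) = 9272.00·0.02325 / (1 − 1.02325^(−40)).
Denominator 1 − (1+r)^(−40) = 0.601223215.
P = 215.574 / 0.601223215 ≈ 358.56.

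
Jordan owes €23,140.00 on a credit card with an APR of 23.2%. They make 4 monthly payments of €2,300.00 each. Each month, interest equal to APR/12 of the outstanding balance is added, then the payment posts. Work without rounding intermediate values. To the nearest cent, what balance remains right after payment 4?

Monthly rate r = 23.2%/12 = 1.93333% = 0.0193333.
Each month: B ← B·(1+r) − €2,300.00.
Month 1: interest €447.37; balance after payment €21,287.37.
Month 2: interest €411.56; balance after payment €19,398.93.
Month 3: interest €375.05; balance after payment €17,473.98.
Month 4: interest €337.83; balance after payment €15,511.81.

€15,511.81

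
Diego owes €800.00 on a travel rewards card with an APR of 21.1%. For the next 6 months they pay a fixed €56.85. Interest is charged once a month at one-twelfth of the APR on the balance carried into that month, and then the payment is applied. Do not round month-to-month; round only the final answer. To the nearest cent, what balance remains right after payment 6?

€531.75

Monthly rate r = 21.1%/12 = 1.75833% = 0.0175833.
Each month: B ← B·(1+r) − €56.85.
Month 1: interest €14.07; balance after payment €757.22.
Month 2: interest €13.31; balance after payment €713.68.
Month 3: interest €12.55; balance after payment €669.38.
Month 4: interest €11.77; balance after payment €624.30.
Month 5: interest €10.98; balance after payment €578.43.
Month 6: interest €10.17; balance after payment €531.75.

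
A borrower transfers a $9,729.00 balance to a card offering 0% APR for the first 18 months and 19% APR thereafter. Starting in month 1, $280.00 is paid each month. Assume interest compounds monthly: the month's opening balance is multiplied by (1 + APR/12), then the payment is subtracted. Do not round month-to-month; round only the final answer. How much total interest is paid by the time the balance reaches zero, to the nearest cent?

$802.89

Promo months 1–18 at r₀ = 0%/12 = 0; months 19+ at r₁ = 19%/12 = 0.0158333.
After month 18 (no interest yet): B = $9,729.00 − 18·$280.00 = $4,689.00.
Then at r₁ with $280.00/mo: n₂ = −ln(1 − r₁·B/P)/ln(1+r₁) ≈ 19.61 → 20 more payments.
Total paid = 37·$280.00 + $171.89 = $10,531.89; interest = $10,531.89 − $9,729.00 = $802.89.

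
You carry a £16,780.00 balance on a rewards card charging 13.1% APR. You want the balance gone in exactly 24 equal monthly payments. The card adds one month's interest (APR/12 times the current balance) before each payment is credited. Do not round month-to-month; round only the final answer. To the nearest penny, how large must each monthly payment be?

£798.54

Monthly rate r = 13.1%/12 = 1.09167% = 0.0109167.
Level-payment amortization: P = B₀·r / (1 − (1+r)^(−n)) = 16780.00·0.0109167 / (1 − 1.01092^(−24)).
Denominator 1 − (1+r)^(−24) = 0.229395679.
P = 183.182 / 0.229395679 ≈ 798.54.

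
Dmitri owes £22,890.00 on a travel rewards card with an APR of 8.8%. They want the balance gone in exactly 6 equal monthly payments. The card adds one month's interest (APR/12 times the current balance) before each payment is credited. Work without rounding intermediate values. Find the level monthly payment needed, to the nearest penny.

Monthly rate r = 8.8%/12 = 0.733333% = 0.00733333.
Level-payment amortization: P = B₀·r / (1 − (1+r)^(−n)) = 22890.00·0.00733333 / (1 − 1.00733^(−6)).
Denominator 1 − (1+r)^(−6) = 0.0428923923.
P = 167.86 / 0.0428923923 ≈ 3913.51.

£3,913.51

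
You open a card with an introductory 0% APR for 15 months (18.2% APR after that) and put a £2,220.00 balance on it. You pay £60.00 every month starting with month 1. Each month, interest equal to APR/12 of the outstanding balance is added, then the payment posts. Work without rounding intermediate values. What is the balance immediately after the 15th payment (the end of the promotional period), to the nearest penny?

Promo months 1–15 at r₀ = 0%/12 = 0; months 16+ at r₁ = 18.2%/12 = 0.0151667.
After month 15 (no interest yet): B = £2,220.00 − 15·£60.00 = £1,320.00.

£1,320.00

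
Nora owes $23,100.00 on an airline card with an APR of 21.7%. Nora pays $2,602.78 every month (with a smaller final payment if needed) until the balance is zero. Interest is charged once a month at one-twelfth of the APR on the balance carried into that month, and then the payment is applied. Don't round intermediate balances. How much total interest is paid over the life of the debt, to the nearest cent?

Monthly rate r = 21.7%/12 = 1.80833% = 0.0180833.
Payoff takes n = ⌈−ln(1 − rB₀/P)/ln(1+r)⌉ = ⌈9.761⌉ = 10 payments; the last is $1,985.62.
Total paid = 9·$2,602.78 + $1,985.62 = $25,410.64.
Total interest = total paid − principal = $25,410.64 − $23,100.00 = $2,310.64.

$2,310.64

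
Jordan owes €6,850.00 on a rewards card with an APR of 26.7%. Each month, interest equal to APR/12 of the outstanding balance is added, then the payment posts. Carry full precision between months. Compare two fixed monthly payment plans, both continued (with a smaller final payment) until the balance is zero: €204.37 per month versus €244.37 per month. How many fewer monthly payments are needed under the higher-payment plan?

18 fewer payments

Monthly rate r = 26.7%/12 = 2.225% = 0.02225.
At €204.37/mo: n = ⌈−ln(1 − rB₀/P)/ln(1+r)⌉ = 63 payments (last €48.04); total interest = total paid − €6,850.00 = €5,868.98.
At €244.37/mo: 45 payments (last €101.59); total interest €4,003.87.
Payments saved = 63 − 45 = 18.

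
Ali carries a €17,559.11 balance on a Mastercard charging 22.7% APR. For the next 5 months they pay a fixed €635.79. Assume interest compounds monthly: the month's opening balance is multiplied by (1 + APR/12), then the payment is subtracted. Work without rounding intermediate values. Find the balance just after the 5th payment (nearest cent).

Monthly rate r = 22.7%/12 = 1.89167% = 0.0189167.
Each month: B ← B·(1+r) − €635.79.
Month 1: interest €332.16; balance after payment €17,255.48.
Month 2: interest €326.42; balance after payment €16,946.11.
Month 3: interest €320.56; balance after payment €16,630.88.
Month 4: interest €314.60; balance after payment €16,309.69.
Month 5: interest €308.52; balance after payment €15,982.43.

€15,982.43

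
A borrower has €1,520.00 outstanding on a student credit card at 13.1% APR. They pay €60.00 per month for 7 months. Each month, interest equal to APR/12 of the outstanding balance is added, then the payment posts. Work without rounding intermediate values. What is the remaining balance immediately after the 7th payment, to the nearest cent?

€1,206.02

Monthly rate r = 13.1%/12 = 1.09167% = 0.0109167.
Each month: B ← B·(1+r) − €60.00.
Month 1: interest €16.59; balance after payment €1,476.59.
Month 2: interest €16.12; balance after payment €1,432.71.
Month 3: interest €15.64; balance after payment €1,388.35.
Month 4: interest €15.16; balance after payment €1,343.51.
Month 5: interest €14.67; balance after payment €1,298.18.
Month 6: interest €14.17; balance after payment €1,252.35.
Month 7: interest €13.67; balance after payment €1,206.02.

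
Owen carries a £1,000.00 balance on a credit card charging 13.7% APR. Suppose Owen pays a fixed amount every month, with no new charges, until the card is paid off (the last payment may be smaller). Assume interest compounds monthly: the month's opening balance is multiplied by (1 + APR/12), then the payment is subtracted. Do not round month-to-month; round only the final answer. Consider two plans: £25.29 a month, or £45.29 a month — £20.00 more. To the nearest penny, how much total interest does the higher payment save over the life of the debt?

£178.80

Monthly rate r = 13.7%/12 = 1.14167% = 0.0114167.
At £25.29/mo: n = ⌈−ln(1 − rB₀/P)/ln(1+r)⌉ = 53 payments (last £22.60); total interest = total paid − £1,000.00 = £337.68.
At £45.29/mo: 26 payments (last £26.63); total interest £158.88.
Interest saved = £337.68 − £158.88 = £178.80.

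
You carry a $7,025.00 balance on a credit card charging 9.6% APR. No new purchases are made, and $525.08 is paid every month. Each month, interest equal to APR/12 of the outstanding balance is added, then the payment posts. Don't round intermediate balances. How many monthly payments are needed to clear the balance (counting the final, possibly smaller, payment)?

15 months

Monthly rate r = 9.6%/12 = 0.8% = 0.008.
Recurrence: B ← B·(1+r) − $525.08.
Month 1: interest $56.20; balance after payment $6,556.12.
Month 2: interest $52.45; balance after payment $6,083.49.
Closed form: n = −ln(1 − rB₀/P)/ln(1+r) = −ln(0.89297)/ln(1.008) ≈ 14.207, so the balance reaches zero during payment 15.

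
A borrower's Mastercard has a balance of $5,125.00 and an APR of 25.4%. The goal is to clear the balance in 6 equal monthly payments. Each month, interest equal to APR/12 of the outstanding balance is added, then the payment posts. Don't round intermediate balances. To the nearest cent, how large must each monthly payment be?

$918.55

Monthly rate r = 25.4%/12 = 2.11667% = 0.0211667.
Level-payment amortization: P = B₀·r / (1 − (1+r)^(−n)) = 5125.00·0.0211667 / (1 − 1.02117^(−6)).
Denominator 1 − (1+r)^(−6) = 0.118098218.
P = 108.479 / 0.118098218 ≈ 918.55.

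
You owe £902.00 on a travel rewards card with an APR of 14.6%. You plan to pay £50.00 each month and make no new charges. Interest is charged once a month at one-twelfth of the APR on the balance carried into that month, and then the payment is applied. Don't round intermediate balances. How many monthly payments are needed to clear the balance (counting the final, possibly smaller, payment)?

Monthly rate r = 14.6%/12 = 1.21667% = 0.0121667.
Recurrence: B ← B·(1+r) − £50.00.
Month 1: interest £10.97; balance after payment £862.97.
Month 2: interest £10.50; balance after payment £823.47.
Closed form: n = −ln(1 − rB₀/P)/ln(1+r) = −ln(0.78051)/ln(1.01217) ≈ 20.491, so the balance reaches zero during payment 21.

21 months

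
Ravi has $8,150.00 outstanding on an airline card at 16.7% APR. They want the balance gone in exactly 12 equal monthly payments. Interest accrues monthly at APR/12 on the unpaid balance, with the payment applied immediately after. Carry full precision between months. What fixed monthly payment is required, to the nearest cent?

Monthly rate r = 16.7%/12 = 1.39167% = 0.0139167.
Level-payment amortization: P = B₀·r / (1 − (1+r)^(−n)) = 8150.00·0.0139167 / (1 − 1.01392^(−12)).
Denominator 1 − (1+r)^(−12) = 0.152825537.
P = 113.421 / 0.152825537 ≈ 742.16.

$742.16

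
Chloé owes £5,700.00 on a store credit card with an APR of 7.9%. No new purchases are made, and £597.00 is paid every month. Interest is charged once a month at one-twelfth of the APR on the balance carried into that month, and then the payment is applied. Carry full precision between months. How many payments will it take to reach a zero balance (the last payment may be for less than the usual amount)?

Monthly rate r = 7.9%/12 = 0.658333% = 0.00658333.
Recurrence: B ← B·(1+r) − £597.00.
Month 1: interest £37.52; balance after payment £5,140.52.
Month 2: interest £33.84; balance after payment £4,577.37.
Closed form: n = −ln(1 − rB₀/P)/ln(1+r) = −ln(0.93714)/ln(1.00658) ≈ 9.893, so the balance reaches zero during payment 10.

10 payments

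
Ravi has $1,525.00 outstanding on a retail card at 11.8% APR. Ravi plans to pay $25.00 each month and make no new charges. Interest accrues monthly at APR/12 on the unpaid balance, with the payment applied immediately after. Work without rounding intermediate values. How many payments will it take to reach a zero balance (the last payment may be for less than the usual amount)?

Monthly rate r = 11.8%/12 = 0.983333% = 0.00983333.
Recurrence: B ← B·(1+r) − $25.00.
Month 1: interest $15.00; balance after payment $1,515.00.
Month 2: interest $14.90; balance after payment $1,504.89.
Closed form: n = −ln(1 − rB₀/P)/ln(1+r) = −ln(0.40017)/ln(1.00983) ≈ 93.597, so the balance reaches zero during payment 94.

94 payments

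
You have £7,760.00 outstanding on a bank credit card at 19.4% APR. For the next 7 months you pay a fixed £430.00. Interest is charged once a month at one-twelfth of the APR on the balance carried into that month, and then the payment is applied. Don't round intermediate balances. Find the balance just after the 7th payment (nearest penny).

Monthly rate r = 19.4%/12 = 1.61667% = 0.0161667.
Each month: B ← B·(1+r) − £430.00.
Month 1: interest £125.45; balance after payment £7,455.45.
Month 2: interest £120.53; balance after payment £7,145.98.
Month 3: interest £115.53; balance after payment £6,831.51.
Month 4: interest £110.44; balance after payment £6,511.95.
Month 5: interest £105.28; balance after payment £6,187.23.
Month 6: interest £100.03; balance after payment £5,857.26.
Month 7: interest £94.69; balance after payment £5,521.95.

£5,521.95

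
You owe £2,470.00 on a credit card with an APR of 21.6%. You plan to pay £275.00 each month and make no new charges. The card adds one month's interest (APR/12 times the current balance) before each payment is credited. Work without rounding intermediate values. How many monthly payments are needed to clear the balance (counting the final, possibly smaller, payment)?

Monthly rate r = 21.6%/12 = 1.8% = 0.018.
Recurrence: B ← B·(1+r) − £275.00.
Month 1: interest £44.46; balance after payment £2,239.46.
Month 2: interest £40.31; balance after payment £2,004.77.
Closed form: n = −ln(1 − rB₀/P)/ln(1+r) = −ln(0.83833)/ln(1.018) ≈ 9.885, so the balance reaches zero during payment 10.

10 payments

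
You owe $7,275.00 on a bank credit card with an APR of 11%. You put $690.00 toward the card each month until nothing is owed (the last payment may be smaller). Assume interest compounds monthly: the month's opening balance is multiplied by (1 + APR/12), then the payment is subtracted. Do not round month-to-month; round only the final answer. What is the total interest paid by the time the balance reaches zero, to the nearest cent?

$411.38

Monthly rate r = 11%/12 = 0.916667% = 0.00916667.
Payoff takes n = ⌈−ln(1 − rB₀/P)/ln(1+r)⌉ = ⌈11.139⌉ = 12 payments; the last is $96.38.
Total paid = 11·$690.00 + $96.38 = $7,686.38.
Total interest = total paid − principal = $7,686.38 − $7,275.00 = $411.38.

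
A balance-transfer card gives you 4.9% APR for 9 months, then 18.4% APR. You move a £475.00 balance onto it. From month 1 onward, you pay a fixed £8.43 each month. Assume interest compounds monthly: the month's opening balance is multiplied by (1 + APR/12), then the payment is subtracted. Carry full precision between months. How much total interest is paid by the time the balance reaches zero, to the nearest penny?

Promo months 1–9 at r₀ = 4.9%/12 = 0.00408333; months 10+ at r₁ = 18.4%/12 = 0.0153333.
After month 9: iterate B ← B·(1+r₀) − £8.43 for 9 months → £415.62.
Then at r₁ with £8.43/mo: n₂ = −ln(1 − r₁·B/P)/ln(1+r₁) ≈ 92.69 → 93 more payments.
Total paid = 101·£8.43 + £5.85 = £857.28; interest = £857.28 − £475.00 = £382.28.

£382.28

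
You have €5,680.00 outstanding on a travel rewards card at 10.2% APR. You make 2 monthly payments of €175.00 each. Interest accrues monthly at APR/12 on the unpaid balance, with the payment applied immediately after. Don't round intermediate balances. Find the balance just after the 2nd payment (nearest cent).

€5,425.48

Monthly rate r = 10.2%/12 = 0.85% = 0.0085.
Each month: B ← B·(1+r) − €175.00.
Month 1: interest €48.28; balance after payment €5,553.28.
Month 2: interest €47.20; balance after payment €5,425.48.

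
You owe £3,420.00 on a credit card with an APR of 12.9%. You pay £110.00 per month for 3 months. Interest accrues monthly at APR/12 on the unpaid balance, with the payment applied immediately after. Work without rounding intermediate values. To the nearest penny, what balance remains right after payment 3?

Monthly rate r = 12.9%/12 = 1.075% = 0.01075.
Each month: B ← B·(1+r) − £110.00.
Month 1: interest £36.77; balance after payment £3,346.76.
Month 2: interest £35.98; balance after payment £3,272.74.
Month 3: interest £35.18; balance after payment £3,197.92.

£3,197.92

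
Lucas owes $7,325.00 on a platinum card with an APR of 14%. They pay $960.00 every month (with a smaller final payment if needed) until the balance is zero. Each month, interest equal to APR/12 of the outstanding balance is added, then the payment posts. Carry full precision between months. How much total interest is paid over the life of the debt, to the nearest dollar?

Monthly rate r = 14%/12 = 1.16667% = 0.0116667.
Payoff takes n = ⌈−ln(1 − rB₀/P)/ln(1+r)⌉ = ⌈8.038⌉ = 9 payments; the last is $36.64.
Total paid = 8·$960.00 + $36.64 = $7,716.64.
Total interest = total paid − principal = $7,716.64 − $7,325.00 = $391.64.

$392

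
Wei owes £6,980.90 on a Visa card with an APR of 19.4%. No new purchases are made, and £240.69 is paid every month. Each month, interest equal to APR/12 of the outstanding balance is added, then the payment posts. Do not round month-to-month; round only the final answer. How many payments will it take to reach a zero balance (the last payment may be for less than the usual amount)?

Monthly rate r = 19.4%/12 = 1.61667% = 0.0161667.
Recurrence: B ← B·(1+r) − £240.69.
Month 1: interest £112.86; balance after payment £6,853.07.
Month 2: interest £110.79; balance after payment £6,723.17.
Closed form: n = −ln(1 − rB₀/P)/ln(1+r) = −ln(0.53111)/ln(1.01617) ≈ 39.457, so the balance reaches zero during payment 40.

40 months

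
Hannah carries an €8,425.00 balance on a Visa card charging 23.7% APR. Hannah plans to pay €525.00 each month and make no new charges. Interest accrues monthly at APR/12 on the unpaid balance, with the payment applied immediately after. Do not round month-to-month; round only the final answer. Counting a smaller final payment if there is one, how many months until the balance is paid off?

Monthly rate r = 23.7%/12 = 1.975% = 0.01975.
Recurrence: B ← B·(1+r) − €525.00.
Month 1: interest €166.39; balance after payment €8,066.39.
Month 2: interest €159.31; balance after payment €7,700.71.
Closed form: n = −ln(1 − rB₀/P)/ln(1+r) = −ln(0.68306)/ln(1.01975) ≈ 19.490, so the balance reaches zero during payment 20.

20 payments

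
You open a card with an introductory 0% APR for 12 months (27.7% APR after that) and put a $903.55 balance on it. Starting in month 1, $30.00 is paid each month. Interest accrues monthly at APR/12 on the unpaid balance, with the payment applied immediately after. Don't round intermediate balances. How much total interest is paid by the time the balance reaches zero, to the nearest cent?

$168.60

Promo months 1–12 at r₀ = 0%/12 = 0; months 13+ at r₁ = 27.7%/12 = 0.0230833.
After month 12 (no interest yet): B = $903.55 − 12·$30.00 = $543.55.
Then at r₁ with $30.00/mo: n₂ = −ln(1 − r₁·B/P)/ln(1+r₁) ≈ 23.74 → 24 more payments.
Total paid = 35·$30.00 + $22.15 = $1,072.15; interest = $1,072.15 − $903.55 = $168.60.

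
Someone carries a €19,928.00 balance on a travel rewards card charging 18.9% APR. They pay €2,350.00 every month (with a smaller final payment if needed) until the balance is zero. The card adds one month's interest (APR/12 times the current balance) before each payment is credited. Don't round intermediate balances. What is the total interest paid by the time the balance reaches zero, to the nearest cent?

€1,633.24

Monthly rate r = 18.9%/12 = 1.575% = 0.01575.
Payoff takes n = ⌈−ln(1 − rB₀/P)/ln(1+r)⌉ = ⌈9.174⌉ = 10 payments; the last is €411.24.
Total paid = 9·€2,350.00 + €411.24 = €21,561.24.
Total interest = total paid − principal = €21,561.24 − €19,928.00 = €1,633.24.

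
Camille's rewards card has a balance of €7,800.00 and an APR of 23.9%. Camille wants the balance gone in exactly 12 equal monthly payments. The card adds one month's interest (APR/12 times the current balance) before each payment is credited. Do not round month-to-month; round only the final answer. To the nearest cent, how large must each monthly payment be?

€737.19

Monthly rate r = 23.9%/12 = 1.99167% = 0.0199167.
Level-payment amortization: P = B₀·r / (1 − (1+r)^(−n)) = 7800.00·0.0199167 / (1 − 1.01992^(−12)).
Denominator 1 − (1+r)^(−12) = 0.210733381.
P = 155.35 / 0.210733381 ≈ 737.19.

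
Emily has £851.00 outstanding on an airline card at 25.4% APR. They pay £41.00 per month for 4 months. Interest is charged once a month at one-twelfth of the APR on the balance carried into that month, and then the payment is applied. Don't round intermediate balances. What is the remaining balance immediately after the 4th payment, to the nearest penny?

£756.09

Monthly rate r = 25.4%/12 = 2.11667% = 0.0211667.
Each month: B ← B·(1+r) − £41.00.
Month 1: interest £18.01; balance after payment £828.01.
Month 2: interest £17.53; balance after payment £804.54.
Month 3: interest £17.03; balance after payment £780.57.
Month 4: interest £16.52; balance after payment £756.09.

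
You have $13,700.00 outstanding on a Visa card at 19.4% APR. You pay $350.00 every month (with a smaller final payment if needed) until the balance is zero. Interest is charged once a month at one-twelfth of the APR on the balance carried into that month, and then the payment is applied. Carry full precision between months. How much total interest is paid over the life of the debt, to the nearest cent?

$8,165.63

Monthly rate r = 19.4%/12 = 1.61667% = 0.0161667.
Payoff takes n = ⌈−ln(1 − rB₀/P)/ln(1+r)⌉ = ⌈62.471⌉ = 63 payments; the last is $165.63.
Total paid = 62·$350.00 + $165.63 = $21,865.63.
Total interest = total paid − principal = $21,865.63 − $13,700.00 = $8,165.63.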